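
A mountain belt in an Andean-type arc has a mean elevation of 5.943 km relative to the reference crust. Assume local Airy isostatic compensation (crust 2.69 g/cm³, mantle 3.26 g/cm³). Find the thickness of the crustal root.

For local isostatic compensation: the weight of the topography is balanced by the buoyancy of the root, ρ_c h = (ρ_m − ρ_c) r.
r = h · ρ_c / (ρ_m − ρ_c) = 5.943 km × 2.69 / (3.26 − 2.69) = 28 km.

28 km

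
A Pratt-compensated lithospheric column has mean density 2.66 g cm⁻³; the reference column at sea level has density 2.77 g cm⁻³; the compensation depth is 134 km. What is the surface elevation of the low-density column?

5.54 km

ρ_ref D = ρ (D + h) → h = D (ρ_ref − ρ)/ρ.
h = 134 km × (2.77 − 2.66)/2.66 = 5.54 km.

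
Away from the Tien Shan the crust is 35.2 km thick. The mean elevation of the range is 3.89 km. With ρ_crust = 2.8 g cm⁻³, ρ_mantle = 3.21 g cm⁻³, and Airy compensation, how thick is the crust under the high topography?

Root depth r = h ρ_c / (ρ_m − ρ_c) = 3.89 km × 2.8 / 0.41 = 26.57 km.
Total thickness = T + h + r = 35.2 km + 3.89 km + 26.57 km = 65.7 km.

65.7 km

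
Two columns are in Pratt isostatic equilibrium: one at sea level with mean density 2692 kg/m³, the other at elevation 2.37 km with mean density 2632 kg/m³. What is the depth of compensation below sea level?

ρ_ref D = ρ (D + h) → D (ρ_ref − ρ) = ρ h.
D = ρ h/(ρ_ref − ρ) = 2632 × 2.37 km/(2692 − 2632) = 104 km.

104 km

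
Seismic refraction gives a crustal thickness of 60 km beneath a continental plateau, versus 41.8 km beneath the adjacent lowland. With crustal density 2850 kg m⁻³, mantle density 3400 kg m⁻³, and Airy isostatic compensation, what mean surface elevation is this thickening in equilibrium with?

2.94 km

Excess crust Δ = 60 km − 41.8 km = 18.2 km, split between elevation h and root r with h + r = Δ.
Airy balance ρ_c h = (ρ_m − ρ_c) r gives r = h ρ_c/(ρ_m − ρ_c), so h (1 + ρ_c/(ρ_m − ρ_c)) = Δ, i.e. h = Δ (ρ_m − ρ_c)/ρ_m.
h = 18.2 km × 550/3400 = 2.94 km.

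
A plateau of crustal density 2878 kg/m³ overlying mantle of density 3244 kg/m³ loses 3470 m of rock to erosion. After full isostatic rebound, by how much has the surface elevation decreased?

391 m

Rebound u = e ρ_c/ρ_m = 3470 m × 2878/3244 = 3079 m.
Net surface drop = e − u = 3470 m − 3079 m = e (ρ_m − ρ_c)/ρ_m = 391 m.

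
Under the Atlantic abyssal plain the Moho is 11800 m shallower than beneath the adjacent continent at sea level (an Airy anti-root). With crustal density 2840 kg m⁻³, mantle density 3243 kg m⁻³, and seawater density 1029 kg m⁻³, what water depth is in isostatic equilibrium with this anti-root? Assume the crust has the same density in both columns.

2630 m

Replacing a thickness d of crust by seawater at the top must be balanced by replacing crust with mantle at the base: d (ρ_c − ρ_w) = a (ρ_m − ρ_c).
d = a (ρ_m − ρ_c)/(ρ_c − ρ_w) = 11800 m × 403/1811 = 2630 m.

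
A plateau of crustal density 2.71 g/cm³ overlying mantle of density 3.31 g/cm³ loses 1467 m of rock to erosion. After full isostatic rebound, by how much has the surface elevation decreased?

Rebound u = e ρ_c/ρ_m = 1467 m × 2.71/3.31 = 1201 m.
Net surface drop = e − u = 1467 m − 1201 m = e (ρ_m − ρ_c)/ρ_m = 266 m.

266 m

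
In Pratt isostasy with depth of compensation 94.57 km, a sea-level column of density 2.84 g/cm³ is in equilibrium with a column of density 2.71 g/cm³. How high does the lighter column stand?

4.54 km

ρ_ref D = ρ (D + h) → h = D (ρ_ref − ρ)/ρ.
h = 94.57 km × (2.84 − 2.71)/2.71 = 4.54 km.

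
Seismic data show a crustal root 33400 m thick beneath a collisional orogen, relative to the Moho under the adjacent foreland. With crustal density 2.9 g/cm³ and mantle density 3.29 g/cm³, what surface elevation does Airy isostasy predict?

Equating mass per unit area of the two columns: ρ_c h = (ρ_m − ρ_c) r.
h = r (ρ_m − ρ_c) / ρ_c = 33400 m × (3.29 − 2.9) / 2.9 = 4490 m.

4490 m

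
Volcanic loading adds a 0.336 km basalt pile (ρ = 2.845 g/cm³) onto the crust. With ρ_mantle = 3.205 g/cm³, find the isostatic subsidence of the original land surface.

Subaerial loading: s = t ρ_load / ρ_m.
s = 0.336 km × 2.845/3.205 = 0.298 km.

0.298 km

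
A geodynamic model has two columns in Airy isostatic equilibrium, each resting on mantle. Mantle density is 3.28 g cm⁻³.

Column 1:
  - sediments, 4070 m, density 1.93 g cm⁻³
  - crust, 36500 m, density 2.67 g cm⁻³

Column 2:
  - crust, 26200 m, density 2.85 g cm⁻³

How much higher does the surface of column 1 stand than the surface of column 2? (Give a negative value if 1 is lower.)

5030 m

For any compensation level in the mantle, the mantle terms cancel and isostasy reduces to e = (Σt_1 − Σt_2) − (Σ(ρt)_1 − Σ(ρt)_2) / ρ_m.
Σt_1 = 40570 m; Σt_2 = 26200 m; Σ(ρt)_1 = 105310.1; Σ(ρt)_2 = 74670 (in m·g cm⁻³).
e = (40570 − 26200) − (105310.1 − 74670) / 3.28 = 5030 m.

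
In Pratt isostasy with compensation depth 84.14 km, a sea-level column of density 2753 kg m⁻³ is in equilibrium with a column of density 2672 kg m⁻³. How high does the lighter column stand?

ρ_ref D = ρ (D + h) → h = D (ρ_ref − ρ)/ρ.
h = 84.14 km × (2753 − 2672)/2672 = 2.55 km.

2.55 km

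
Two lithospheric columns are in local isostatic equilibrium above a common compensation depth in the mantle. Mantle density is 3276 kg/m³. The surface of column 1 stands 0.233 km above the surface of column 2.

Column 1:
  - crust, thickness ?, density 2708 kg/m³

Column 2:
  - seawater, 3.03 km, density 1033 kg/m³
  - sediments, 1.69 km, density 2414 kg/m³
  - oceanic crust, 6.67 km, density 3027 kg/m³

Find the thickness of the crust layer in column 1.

Take the compensation level at the base of the deeper column (depth z_c below the surface of column 1) and equate Σ ρ_i t_i down to z_c; mantle fills any gap and the z_c terms cancel.
Column 1: x×2708 + (z_c − 0 − x)×3276
Column 2: 0.233×0 + 3.03×1033 + 1.69×2414 + 6.67×3027 + (z_c − 0.233 − 11.39)×3276
The z_c×3276 term appears on both sides and cancels. Collect the known terms of each column as K = Σ(ρt)_known − 3276 × (depth of known layers): K_1 = 0 − 3276×0 = 0; K_2 = 27399.74 − 3276×(0.233 + 11.39) = −10677.208.
Balance: K_1 − x×(3276 − 2708) = K_2, so x = (K_1 − K_2)/(3276 − 2708) = 10677.2/568 = 18.8 km.

18.8 km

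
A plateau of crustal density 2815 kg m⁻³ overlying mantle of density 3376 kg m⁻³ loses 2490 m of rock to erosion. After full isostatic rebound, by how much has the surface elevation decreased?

414 m

Rebound u = e ρ_c/ρ_m = 2490 m × 2815/3376 = 2076 m.
Net surface drop = e − u = 2490 m − 2076 m = e (ρ_m − ρ_c)/ρ_m = 414 m.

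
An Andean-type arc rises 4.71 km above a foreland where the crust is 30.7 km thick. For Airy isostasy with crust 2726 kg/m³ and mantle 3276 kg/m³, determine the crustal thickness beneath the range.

Root depth r = h ρ_c / (ρ_m − ρ_c) = 4.71 km × 2726 / 550 = 23.34 km.
Total thickness = T + h + r = 30.7 km + 4.71 km + 23.34 km = 58.8 km.

58.8 km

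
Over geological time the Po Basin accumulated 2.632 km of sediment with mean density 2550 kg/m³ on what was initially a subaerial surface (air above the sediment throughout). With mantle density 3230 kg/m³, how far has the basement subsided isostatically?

2.08 km

Subaerial load: s = t ρ_sed / ρ_m = 2.632 km × 2550/3230 = 2.08 km.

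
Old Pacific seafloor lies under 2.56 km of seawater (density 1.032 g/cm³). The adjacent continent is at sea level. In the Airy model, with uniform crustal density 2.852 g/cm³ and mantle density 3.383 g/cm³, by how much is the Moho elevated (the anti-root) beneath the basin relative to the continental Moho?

8.77 km

Equating mass per unit area of the two columns: replacing crust with seawater at the top is compensated by replacing crust with mantle at the base: d (ρ_c − ρ_w) = a (ρ_m − ρ_c).
a = d (ρ_c − ρ_w)/(ρ_m − ρ_c) = 2.56 km × 1.82/0.531 = 8.77 km.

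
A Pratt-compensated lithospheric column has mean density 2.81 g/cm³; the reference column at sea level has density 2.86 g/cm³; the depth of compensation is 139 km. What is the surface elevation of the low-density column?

2.47 km

ρ_ref D = ρ (D + h) → h = D (ρ_ref − ρ)/ρ.
h = 139 km × (2.86 − 2.81)/2.81 = 2.47 km.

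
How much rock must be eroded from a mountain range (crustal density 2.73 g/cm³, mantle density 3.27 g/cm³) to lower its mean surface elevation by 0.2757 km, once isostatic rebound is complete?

1.67 km

Net drop Δ = e − u = e − e ρ_c/ρ_m = e (ρ_m − ρ_c)/ρ_m.
e = Δ ρ_m/(ρ_m − ρ_c) = 0.2757 km × 3.27/0.54 = 1.67 km.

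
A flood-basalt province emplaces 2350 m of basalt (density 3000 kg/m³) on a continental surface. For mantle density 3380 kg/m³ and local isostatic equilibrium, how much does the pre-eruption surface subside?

Subaerial loading: s = t ρ_load / ρ_m.
s = 2350 m × 3000/3380 = 2090 m.

2090 m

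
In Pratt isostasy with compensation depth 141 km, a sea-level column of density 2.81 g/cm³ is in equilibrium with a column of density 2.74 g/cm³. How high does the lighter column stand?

ρ_ref D = ρ (D + h) → h = D (ρ_ref − ρ)/ρ.
h = 141 km × (2.81 − 2.74)/2.74 = 3.6 km.

3.6 km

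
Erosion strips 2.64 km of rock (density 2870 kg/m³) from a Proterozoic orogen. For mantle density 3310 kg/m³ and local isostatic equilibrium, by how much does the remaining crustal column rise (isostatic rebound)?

Unloading: uplift u = e ρ_c/ρ_m = 2.64 km × 2870/3310 = 2.29 km.

2.29 km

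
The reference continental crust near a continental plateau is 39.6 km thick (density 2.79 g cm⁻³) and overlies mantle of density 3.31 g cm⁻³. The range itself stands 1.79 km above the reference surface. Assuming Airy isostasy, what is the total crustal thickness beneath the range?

51 km

Root depth r = h ρ_c / (ρ_m − ρ_c) = 1.79 km × 2.79 / 0.52 = 9.604 km.
Total thickness = T + h + r = 39.6 km + 1.79 km + 9.604 km = 51 km.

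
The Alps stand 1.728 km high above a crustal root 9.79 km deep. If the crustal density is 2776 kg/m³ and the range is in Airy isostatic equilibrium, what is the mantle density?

Airy balance: ρ_c h = (ρ_m − ρ_c) r → ρ_m = ρ_c (1 + h/r).
ρ_m = 2776 × (1 + 1.728 km/9.79 km) = 3270 kg/m³.

3270 kg/m³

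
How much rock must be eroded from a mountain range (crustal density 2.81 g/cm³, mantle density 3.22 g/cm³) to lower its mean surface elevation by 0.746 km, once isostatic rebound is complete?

5.86 km

Net drop Δ = e − u = e − e ρ_c/ρ_m = e (ρ_m − ρ_c)/ρ_m.
e = Δ ρ_m/(ρ_m − ρ_c) = 0.746 km × 3.22/0.41 = 5.86 km.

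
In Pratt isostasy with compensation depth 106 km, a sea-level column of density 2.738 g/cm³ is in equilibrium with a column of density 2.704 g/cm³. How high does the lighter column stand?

ρ_ref D = ρ (D + h) → h = D (ρ_ref − ρ)/ρ.
h = 106 km × (2.738 − 2.704)/2.704 = 1.33 km.

1.33 km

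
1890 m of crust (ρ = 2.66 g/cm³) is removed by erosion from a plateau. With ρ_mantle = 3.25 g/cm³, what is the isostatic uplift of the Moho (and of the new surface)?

1550 m

Unloading: uplift u = e ρ_c/ρ_m = 1890 m × 2.66/3.25 = 1550 m.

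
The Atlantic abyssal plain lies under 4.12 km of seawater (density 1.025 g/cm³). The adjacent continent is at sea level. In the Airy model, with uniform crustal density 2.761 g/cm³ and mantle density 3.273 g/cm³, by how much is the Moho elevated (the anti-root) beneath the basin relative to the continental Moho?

In Airy isostatic equilibrium: replacing crust with seawater at the top is compensated by replacing crust with mantle at the base: d (ρ_c − ρ_w) = a (ρ_m − ρ_c).
a = d (ρ_c − ρ_w)/(ρ_m − ρ_c) = 4.12 km × 1.736/0.512 = 14 km.

14 km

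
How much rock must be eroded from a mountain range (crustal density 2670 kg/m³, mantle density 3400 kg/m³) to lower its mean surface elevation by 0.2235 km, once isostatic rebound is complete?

1.04 km

Net drop Δ = e − u = e − e ρ_c/ρ_m = e (ρ_m − ρ_c)/ρ_m.
e = Δ ρ_m/(ρ_m − ρ_c) = 0.2235 km × 3400/730 = 1.04 km.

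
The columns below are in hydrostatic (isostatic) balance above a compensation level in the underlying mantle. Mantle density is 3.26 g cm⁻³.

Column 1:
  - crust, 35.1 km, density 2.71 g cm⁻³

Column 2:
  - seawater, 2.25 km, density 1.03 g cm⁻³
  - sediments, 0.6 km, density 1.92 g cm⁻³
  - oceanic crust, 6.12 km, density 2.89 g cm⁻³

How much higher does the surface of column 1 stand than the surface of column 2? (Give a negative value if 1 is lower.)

3.44 km

For any compensation level in the mantle, the mantle terms cancel and isostasy reduces to e = (Σt_1 − Σt_2) − (Σ(ρt)_1 − Σ(ρt)_2) / ρ_m.
Σt_1 = 35.1 km; Σt_2 = 8.97 km; Σ(ρt)_1 = 95.121; Σ(ρt)_2 = 21.1563 (in km·g cm⁻³).
e = (35.1 − 8.97) − (95.121 − 21.1563) / 3.26 = 3.44 km.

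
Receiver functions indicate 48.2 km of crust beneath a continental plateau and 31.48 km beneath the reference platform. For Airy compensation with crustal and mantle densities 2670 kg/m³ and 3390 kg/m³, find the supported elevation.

3.55 km

Excess crust Δ = 48.2 km − 31.48 km = 16.72 km, split between elevation h and root r with h + r = Δ.
Airy balance ρ_c h = (ρ_m − ρ_c) r gives r = h ρ_c/(ρ_m − ρ_c), so h (1 + ρ_c/(ρ_m − ρ_c)) = Δ, i.e. h = Δ (ρ_m − ρ_c)/ρ_m.
h = 16.72 km × 720/3390 = 3.55 km.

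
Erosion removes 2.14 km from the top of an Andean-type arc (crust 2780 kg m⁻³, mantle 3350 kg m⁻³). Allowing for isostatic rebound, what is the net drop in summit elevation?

0.364 km

Rebound u = e ρ_c/ρ_m = 2.14 km × 2780/3350 = 1.776 km.
Net surface drop = e − u = 2.14 km − 1.776 km = e (ρ_m − ρ_c)/ρ_m = 0.364 km.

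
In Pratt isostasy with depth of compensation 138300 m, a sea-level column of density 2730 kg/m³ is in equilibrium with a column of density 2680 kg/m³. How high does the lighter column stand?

ρ_ref D = ρ (D + h) → h = D (ρ_ref − ρ)/ρ.
h = 138300 m × (2730 − 2680)/2680 = 2580 m.

2580 m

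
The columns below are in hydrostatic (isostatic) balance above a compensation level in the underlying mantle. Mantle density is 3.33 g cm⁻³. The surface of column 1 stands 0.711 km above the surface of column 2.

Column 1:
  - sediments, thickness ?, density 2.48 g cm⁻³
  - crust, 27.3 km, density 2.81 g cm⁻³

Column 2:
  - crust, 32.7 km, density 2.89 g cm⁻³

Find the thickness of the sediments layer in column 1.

3.01 km

Take the compensation level at the base of the deeper column (depth z_c below the surface of column 1) and equate Σ ρ_i t_i down to z_c; mantle fills any gap and the z_c terms cancel.
Column 1: x×2.48 + 27.3×2.81 + (z_c − 27.3 − x)×3.33
Column 2: 0.711×0 + 32.7×2.89 + (z_c − 0.711 − 32.7)×3.33
The z_c×3.33 term appears on both sides and cancels. Collect the known terms of each column as K = Σ(ρt)_known − 3.33 × (depth of known layers): K_1 = 76.713 − 3.33×27.3 = −14.196; K_2 = 94.503 − 3.33×(0.711 + 32.7) = −16.75563.
Balance: K_1 − x×(3.33 − 2.48) = K_2, so x = (K_1 − K_2)/(3.33 − 2.48) = 2.55963/0.85 = 3.01 km.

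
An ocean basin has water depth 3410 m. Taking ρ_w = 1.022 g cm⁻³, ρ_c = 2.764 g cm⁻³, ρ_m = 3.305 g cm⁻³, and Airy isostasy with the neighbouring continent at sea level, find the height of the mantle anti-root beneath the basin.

Equating mass per unit area of the two columns: replacing crust with seawater at the top is compensated by replacing crust with mantle at the base: d (ρ_c − ρ_w) = a (ρ_m − ρ_c).
a = d (ρ_c − ρ_w)/(ρ_m − ρ_c) = 3410 m × 1.742/0.541 = 11000 m.

11000 m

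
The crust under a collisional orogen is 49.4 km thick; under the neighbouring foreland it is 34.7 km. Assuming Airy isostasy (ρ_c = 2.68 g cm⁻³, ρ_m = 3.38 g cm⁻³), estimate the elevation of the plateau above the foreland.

Excess crust Δ = 49.4 km − 34.7 km = 14.7 km, split between elevation h and root r with h + r = Δ.
Airy balance ρ_c h = (ρ_m − ρ_c) r gives r = h ρ_c/(ρ_m − ρ_c), so h (1 + ρ_c/(ρ_m − ρ_c)) = Δ, i.e. h = Δ (ρ_m − ρ_c)/ρ_m.
h = 14.7 km × 0.7/3.38 = 3.04 km.

3.04 km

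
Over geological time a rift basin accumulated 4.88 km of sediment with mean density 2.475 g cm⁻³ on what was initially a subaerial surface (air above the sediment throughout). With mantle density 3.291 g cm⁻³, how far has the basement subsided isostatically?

Subaerial load: s = t ρ_sed / ρ_m = 4.88 km × 2.475/3.291 = 3.67 km.

3.67 km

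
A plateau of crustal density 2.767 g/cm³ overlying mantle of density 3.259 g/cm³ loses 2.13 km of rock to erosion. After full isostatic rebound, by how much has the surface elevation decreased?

Rebound u = e ρ_c/ρ_m = 2.13 km × 2.767/3.259 = 1.808 km.
Net surface drop = e − u = 2.13 km − 1.808 km = e (ρ_m − ρ_c)/ρ_m = 0.322 km.

0.322 km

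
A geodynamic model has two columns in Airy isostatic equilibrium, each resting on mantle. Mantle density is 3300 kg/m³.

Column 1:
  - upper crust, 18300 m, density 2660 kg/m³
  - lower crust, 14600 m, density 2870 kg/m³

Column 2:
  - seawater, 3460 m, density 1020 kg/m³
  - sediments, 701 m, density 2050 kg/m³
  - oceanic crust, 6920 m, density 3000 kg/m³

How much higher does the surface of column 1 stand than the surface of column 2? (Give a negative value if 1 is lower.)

For any compensation level in the mantle, the mantle terms cancel and isostasy reduces to e = (Σt_1 − Σt_2) − (Σ(ρt)_1 − Σ(ρt)_2) / ρ_m.
Σt_1 = 32900 m; Σt_2 = 11081 m; Σ(ρt)_1 = 90580000; Σ(ρt)_2 = 25726250 (in m·kg/m³).
e = (32900 − 11081) − (90580000 − 25726250) / 3300 = 2170 m.

2170 m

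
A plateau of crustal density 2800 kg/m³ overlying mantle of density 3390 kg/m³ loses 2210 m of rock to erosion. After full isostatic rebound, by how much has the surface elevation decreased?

385 m

Rebound u = e ρ_c/ρ_m = 2210 m × 2800/3390 = 1825 m.
Net surface drop = e − u = 2210 m − 1825 m = e (ρ_m − ρ_c)/ρ_m = 385 m.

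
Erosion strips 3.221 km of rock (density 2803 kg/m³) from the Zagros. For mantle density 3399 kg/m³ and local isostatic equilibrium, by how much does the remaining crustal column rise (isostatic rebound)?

2.66 km

Unloading: uplift u = e ρ_c/ρ_m = 3.221 km × 2803/3399 = 2.66 km.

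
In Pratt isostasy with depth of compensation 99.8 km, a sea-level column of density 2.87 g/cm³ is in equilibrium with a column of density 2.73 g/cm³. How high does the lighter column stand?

ρ_ref D = ρ (D + h) → h = D (ρ_ref − ρ)/ρ.
h = 99.8 km × (2.87 − 2.73)/2.73 = 5.12 km.

5.12 km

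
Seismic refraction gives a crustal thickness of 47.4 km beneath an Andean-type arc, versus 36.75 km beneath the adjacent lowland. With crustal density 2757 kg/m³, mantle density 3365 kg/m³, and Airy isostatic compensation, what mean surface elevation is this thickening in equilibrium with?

Excess crust Δ = 47.4 km − 36.75 km = 10.65 km, split between elevation h and root r with h + r = Δ.
Airy balance ρ_c h = (ρ_m − ρ_c) r gives r = h ρ_c/(ρ_m − ρ_c), so h (1 + ρ_c/(ρ_m − ρ_c)) = Δ, i.e. h = Δ (ρ_m − ρ_c)/ρ_m.
h = 10.65 km × 608/3365 = 1.92 km.

1.92 km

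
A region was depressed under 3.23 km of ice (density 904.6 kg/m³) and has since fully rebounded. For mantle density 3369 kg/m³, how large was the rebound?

Removing the load lets mantle flow back in; uplift u satisfies ρ_ice t = ρ_m u.
u = t ρ_ice/ρ_m = 3.23 km × 904.6/3369 = 0.867 km.

0.867 km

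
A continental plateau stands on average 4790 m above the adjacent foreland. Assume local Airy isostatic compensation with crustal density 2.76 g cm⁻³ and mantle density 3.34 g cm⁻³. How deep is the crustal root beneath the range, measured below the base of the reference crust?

22800 m

In Airy isostatic equilibrium: the weight of the topography is balanced by the buoyancy of the root, ρ_c h = (ρ_m − ρ_c) r.
r = h · ρ_c / (ρ_m − ρ_c) = 4790 m × 2.76 / (3.34 − 2.76) = 22800 m.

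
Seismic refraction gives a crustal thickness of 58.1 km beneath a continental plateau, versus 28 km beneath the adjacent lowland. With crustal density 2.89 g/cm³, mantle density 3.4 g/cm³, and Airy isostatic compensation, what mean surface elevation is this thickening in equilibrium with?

Excess crust Δ = 58.1 km − 28 km = 30.1 km, split between elevation h and root r with h + r = Δ.
Airy balance ρ_c h = (ρ_m − ρ_c) r gives r = h ρ_c/(ρ_m − ρ_c), so h (1 + ρ_c/(ρ_m − ρ_c)) = Δ, i.e. h = Δ (ρ_m − ρ_c)/ρ_m.
h = 30.1 km × 0.51/3.4 = 4.51 km.

4.51 km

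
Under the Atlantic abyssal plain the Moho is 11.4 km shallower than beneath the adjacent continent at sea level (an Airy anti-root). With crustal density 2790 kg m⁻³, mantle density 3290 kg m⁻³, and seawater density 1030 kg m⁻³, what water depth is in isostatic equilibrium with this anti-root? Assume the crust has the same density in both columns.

3.24 km

Replacing a thickness d of crust by seawater at the top must be balanced by replacing crust with mantle at the base: d (ρ_c − ρ_w) = a (ρ_m − ρ_c).
d = a (ρ_m − ρ_c)/(ρ_c − ρ_w) = 11.4 km × 500/1760 = 3.24 km.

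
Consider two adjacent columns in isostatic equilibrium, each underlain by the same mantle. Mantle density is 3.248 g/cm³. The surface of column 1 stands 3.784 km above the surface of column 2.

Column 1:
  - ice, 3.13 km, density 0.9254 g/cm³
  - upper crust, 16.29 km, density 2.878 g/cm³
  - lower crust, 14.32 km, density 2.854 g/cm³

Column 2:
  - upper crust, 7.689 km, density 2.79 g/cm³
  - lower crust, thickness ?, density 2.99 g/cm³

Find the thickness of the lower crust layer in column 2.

12.1 km

Take the compensation level at the base of the deeper column (depth z_c below the surface of column 1) and equate Σ ρ_i t_i down to z_c; mantle fills any gap and the z_c terms cancel.
Column 1: 3.13×0.9254 + 16.29×2.878 + 14.32×2.854 + (z_c − 33.74)×3.248
Column 2: 3.784×0 + 7.689×2.79 + x×2.99 + (z_c − 3.784 − 7.689 − x)×3.248
The z_c×3.248 term appears on both sides and cancels. Collect the known terms of each column as K = Σ(ρt)_known − 3.248 × (depth of known layers): K_1 = 90.648402 − 3.248×33.74 = −18.939118; K_2 = 21.45231 − 3.248×(3.784 + 7.689) = −15.811994.
Balance: K_1 = K_2 − x×(3.248 − 2.99), so x = (K_2 − K_1)/(3.248 − 2.99) = 3.12712/0.258 = 12.1 km.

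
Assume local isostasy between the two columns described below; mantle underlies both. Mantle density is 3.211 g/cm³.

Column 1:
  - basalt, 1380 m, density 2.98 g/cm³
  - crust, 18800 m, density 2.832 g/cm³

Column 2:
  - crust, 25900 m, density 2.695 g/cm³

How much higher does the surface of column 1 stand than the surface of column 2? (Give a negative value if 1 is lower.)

For any compensation level in the mantle, the mantle terms cancel and isostasy reduces to e = (Σt_1 − Σt_2) − (Σ(ρt)_1 − Σ(ρt)_2) / ρ_m.
Σt_1 = 20180 m; Σt_2 = 25900 m; Σ(ρt)_1 = 57354; Σ(ρt)_2 = 69800.5 (in m·g/cm³).
e = (20180 − 25900) − (57354 − 69800.5) / 3.211 = −1840 m.

−1840 m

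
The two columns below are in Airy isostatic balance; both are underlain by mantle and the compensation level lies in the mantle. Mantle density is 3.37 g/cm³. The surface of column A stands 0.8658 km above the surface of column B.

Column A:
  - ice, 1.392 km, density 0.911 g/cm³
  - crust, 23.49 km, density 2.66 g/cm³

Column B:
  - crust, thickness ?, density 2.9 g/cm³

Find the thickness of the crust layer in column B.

36.6 km

Take the compensation level at the base of the deeper column (depth z_c below the surface of column A) and equate Σ ρ_i t_i down to z_c; mantle fills any gap and the z_c terms cancel.
Column A: 1.392×0.911 + 23.49×2.66 + (z_c − 24.882)×3.37
Column B: 0.8658×0 + x×2.9 + (z_c − 0.8658 − 0 − x)×3.37
The z_c×3.37 term appears on both sides and cancels. Collect the known terms of each column as K = Σ(ρt)_known − 3.37 × (depth of known layers): K_A = 63.751512 − 3.37×24.882 = −20.100828; K_B = 0 − 3.37×(0.8658 + 0) = −2.917746.
Balance: K_A = K_B − x×(3.37 − 2.9), so x = (K_B − K_A)/(3.37 − 2.9) = 17.1831/0.47 = 36.6 km.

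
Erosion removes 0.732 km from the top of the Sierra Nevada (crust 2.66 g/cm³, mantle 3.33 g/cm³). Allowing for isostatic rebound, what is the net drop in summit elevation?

Rebound u = e ρ_c/ρ_m = 0.732 km × 2.66/3.33 = 0.5847 km.
Net surface drop = e − u = 0.732 km − 0.5847 km = e (ρ_m − ρ_c)/ρ_m = 0.147 km.

0.147 km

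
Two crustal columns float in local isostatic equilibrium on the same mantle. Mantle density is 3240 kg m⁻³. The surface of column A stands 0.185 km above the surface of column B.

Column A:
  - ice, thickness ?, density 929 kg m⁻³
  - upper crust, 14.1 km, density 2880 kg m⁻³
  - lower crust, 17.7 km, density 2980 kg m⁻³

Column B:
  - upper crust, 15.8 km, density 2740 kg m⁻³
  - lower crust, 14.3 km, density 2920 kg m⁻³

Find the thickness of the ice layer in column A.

Take the compensation level at the base of the deeper column (depth z_c below the surface of column A) and equate Σ ρ_i t_i down to z_c; mantle fills any gap and the z_c terms cancel.
Column A: x×929 + 14.1×2880 + 17.7×2980 + (z_c − 31.8 − x)×3240
Column B: 0.185×0 + 15.8×2740 + 14.3×2920 + (z_c − 0.185 − 30.1)×3240
The z_c×3240 term appears on both sides and cancels. Collect the known terms of each column as K = Σ(ρt)_known − 3240 × (depth of known layers): K_A = 93354 − 3240×31.8 = −9678; K_B = 85048 − 3240×(0.185 + 30.1) = −13075.4.
Balance: K_A − x×(3240 − 929) = K_B, so x = (K_A − K_B)/(3240 − 929) = 3397.4/2311 = 1.47 km.

1.47 km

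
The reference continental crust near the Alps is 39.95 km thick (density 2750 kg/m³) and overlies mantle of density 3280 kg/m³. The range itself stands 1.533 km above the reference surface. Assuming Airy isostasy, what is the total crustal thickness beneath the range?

49.4 km

Root depth r = h ρ_c / (ρ_m − ρ_c) = 1.533 km × 2750 / 530 = 7.954 km.
Total thickness = T + h + r = 39.95 km + 1.533 km + 7.954 km = 49.4 km.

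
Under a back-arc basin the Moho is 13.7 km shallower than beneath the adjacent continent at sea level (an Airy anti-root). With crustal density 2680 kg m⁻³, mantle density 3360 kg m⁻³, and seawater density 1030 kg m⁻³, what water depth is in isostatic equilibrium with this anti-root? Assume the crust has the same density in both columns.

Replacing a thickness d of crust by seawater at the top must be balanced by replacing crust with mantle at the base: d (ρ_c − ρ_w) = a (ρ_m − ρ_c).
d = a (ρ_m − ρ_c)/(ρ_c − ρ_w) = 13.7 km × 680/1650 = 5.65 km.

5.65 km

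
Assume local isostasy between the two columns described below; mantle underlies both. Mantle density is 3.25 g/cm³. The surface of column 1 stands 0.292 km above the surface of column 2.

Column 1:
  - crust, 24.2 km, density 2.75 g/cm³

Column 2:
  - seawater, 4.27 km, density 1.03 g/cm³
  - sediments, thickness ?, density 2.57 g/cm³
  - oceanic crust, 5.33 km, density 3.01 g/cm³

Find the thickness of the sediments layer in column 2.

Take the compensation level at the base of the deeper column (depth z_c below the surface of column 1) and equate Σ ρ_i t_i down to z_c; mantle fills any gap and the z_c terms cancel.
Column 1: 24.2×2.75 + (z_c − 24.2)×3.25
Column 2: 0.292×0 + 4.27×1.03 + x×2.57 + 5.33×3.01 + (z_c − 0.292 − 9.6 − x)×3.25
The z_c×3.25 term appears on both sides and cancels. Collect the known terms of each column as K = Σ(ρt)_known − 3.25 × (depth of known layers): K_1 = 66.55 − 3.25×24.2 = −12.1; K_2 = 20.4414 − 3.25×(0.292 + 9.6) = −11.7076.
Balance: K_1 = K_2 − x×(3.25 − 2.57), so x = (K_2 − K_1)/(3.25 − 2.57) = 0.3924/0.68 = 0.577 km.

0.577 km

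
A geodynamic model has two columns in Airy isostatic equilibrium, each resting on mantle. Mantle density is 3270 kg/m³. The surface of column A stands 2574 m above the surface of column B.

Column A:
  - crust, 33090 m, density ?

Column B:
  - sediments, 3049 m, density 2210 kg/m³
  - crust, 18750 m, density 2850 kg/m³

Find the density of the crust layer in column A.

Take the compensation level at the base of the deeper column (depth z_c below the surface of column A) and equate Σ ρ_i t_i down to z_c; mantle fills any gap and the z_c terms cancel.
Column A: 33090×ρ + (z_c − 33090)×3270
Column B: 2574×0 + 3049×2210 + 18750×2850 + (z_c − 2574 − 21799)×3270
The z_c×3270 term appears on both sides and cancels. Collect the known terms of each column as K = Σ(ρt)_known − 3270 × (depth of known layers): K_A = 0 − 3270×33090 = −108204300; K_B = 60175790 − 3270×(2574 + 21799) = −19523920.
Balance: K_A + 33090×ρ = K_B, so ρ = (K_B − K_A)/33090 = 88680400/33090 = 2680 kg/m³.

2680 kg/m³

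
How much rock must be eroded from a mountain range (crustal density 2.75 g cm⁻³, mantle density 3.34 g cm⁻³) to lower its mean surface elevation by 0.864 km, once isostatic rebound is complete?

Net drop Δ = e − u = e − e ρ_c/ρ_m = e (ρ_m − ρ_c)/ρ_m.
e = Δ ρ_m/(ρ_m − ρ_c) = 0.864 km × 3.34/0.59 = 4.89 km.

4.89 km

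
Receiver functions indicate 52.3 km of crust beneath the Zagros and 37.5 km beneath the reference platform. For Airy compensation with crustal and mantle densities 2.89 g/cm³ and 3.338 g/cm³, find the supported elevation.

1.99 km

Excess crust Δ = 52.3 km − 37.5 km = 14.8 km, split between elevation h and root r with h + r = Δ.
Airy balance ρ_c h = (ρ_m − ρ_c) r gives r = h ρ_c/(ρ_m − ρ_c), so h (1 + ρ_c/(ρ_m − ρ_c)) = Δ, i.e. h = Δ (ρ_m − ρ_c)/ρ_m.
h = 14.8 km × 0.448/3.338 = 1.99 km.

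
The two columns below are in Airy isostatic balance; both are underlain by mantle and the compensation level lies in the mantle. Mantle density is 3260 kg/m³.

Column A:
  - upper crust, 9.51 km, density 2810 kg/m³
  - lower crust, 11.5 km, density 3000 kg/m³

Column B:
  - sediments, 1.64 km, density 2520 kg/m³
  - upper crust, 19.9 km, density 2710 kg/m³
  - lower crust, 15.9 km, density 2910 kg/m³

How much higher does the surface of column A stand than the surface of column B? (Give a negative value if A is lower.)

−3.21 km

For any compensation level in the mantle, the mantle terms cancel and isostasy reduces to e = (Σt_A − Σt_B) − (Σ(ρt)_A − Σ(ρt)_B) / ρ_m.
Σt_A = 21.01 km; Σt_B = 37.44 km; Σ(ρt)_A = 61223.1; Σ(ρt)_B = 104330.8 (in km·kg/m³).
e = (21.01 − 37.44) − (61223.1 − 104330.8) / 3260 = −3.21 km.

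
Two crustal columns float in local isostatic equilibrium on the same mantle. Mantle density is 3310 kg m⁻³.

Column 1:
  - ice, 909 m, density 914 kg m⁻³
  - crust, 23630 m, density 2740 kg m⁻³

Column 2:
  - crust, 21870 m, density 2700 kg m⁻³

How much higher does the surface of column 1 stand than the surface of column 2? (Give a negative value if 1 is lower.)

For any compensation level in the mantle, the mantle terms cancel and isostasy reduces to e = (Σt_1 − Σt_2) − (Σ(ρt)_1 − Σ(ρt)_2) / ρ_m.
Σt_1 = 24539 m; Σt_2 = 21870 m; Σ(ρt)_1 = 65577026; Σ(ρt)_2 = 59049000 (in m·kg m⁻³).
e = (24539 − 21870) − (65577026 − 59049000) / 3310 = 697 m.

697 m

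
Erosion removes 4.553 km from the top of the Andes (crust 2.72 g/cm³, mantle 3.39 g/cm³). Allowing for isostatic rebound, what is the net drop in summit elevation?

Rebound u = e ρ_c/ρ_m = 4.553 km × 2.72/3.39 = 3.653 km.
Net surface drop = e − u = 4.553 km − 3.653 km = e (ρ_m − ρ_c)/ρ_m = 0.9 km.

0.9 km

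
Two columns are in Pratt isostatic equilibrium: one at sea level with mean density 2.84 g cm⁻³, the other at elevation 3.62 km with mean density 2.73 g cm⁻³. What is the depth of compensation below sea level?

89.8 km

ρ_ref D = ρ (D + h) → D (ρ_ref − ρ) = ρ h.
D = ρ h/(ρ_ref − ρ) = 2.73 × 3.62 km/(2.84 − 2.73) = 89.8 km.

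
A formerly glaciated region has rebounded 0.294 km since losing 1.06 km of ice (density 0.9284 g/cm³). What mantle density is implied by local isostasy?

3.35 g/cm³

ρ_m = ρ_ice t / u = 0.9284 × 1.06 km/0.294 km = 3.35 g/cm³.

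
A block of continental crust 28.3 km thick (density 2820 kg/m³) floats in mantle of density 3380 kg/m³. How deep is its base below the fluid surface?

Draft d = t ρ_obj/ρ_fluid = 28.3 km × 2820/3380 = 23.6 km.

23.6 km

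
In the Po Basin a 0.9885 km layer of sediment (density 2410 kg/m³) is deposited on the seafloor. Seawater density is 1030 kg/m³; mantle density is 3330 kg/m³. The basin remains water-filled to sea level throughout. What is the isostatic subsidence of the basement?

0.593 km

Submarine loading: the sediment displaces seawater, and the subsidence is in turn flooded, so s (ρ_m − ρ_w) = t (ρ_sed − ρ_w).
s = 0.9885 km × (2410 − 1030) / (3330 − 1030) = 0.593 km.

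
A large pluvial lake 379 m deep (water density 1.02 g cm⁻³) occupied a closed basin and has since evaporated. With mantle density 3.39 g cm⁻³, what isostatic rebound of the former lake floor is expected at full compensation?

u = d ρ_w/ρ_m = 379 m × 1.02/3.39 = 114 m.

114 m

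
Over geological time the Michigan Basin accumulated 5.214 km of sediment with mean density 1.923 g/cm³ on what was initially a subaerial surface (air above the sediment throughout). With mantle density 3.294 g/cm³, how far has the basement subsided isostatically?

3.04 km

Subaerial load: s = t ρ_sed / ρ_m = 5.214 km × 1.923/3.294 = 3.04 km.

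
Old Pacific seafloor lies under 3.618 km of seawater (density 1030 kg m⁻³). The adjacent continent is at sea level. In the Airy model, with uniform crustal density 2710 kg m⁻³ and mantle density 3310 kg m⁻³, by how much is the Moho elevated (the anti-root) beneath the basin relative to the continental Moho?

10.1 km

Isostatic balance requires: replacing crust with seawater at the top is compensated by replacing crust with mantle at the base: d (ρ_c − ρ_w) = a (ρ_m − ρ_c).
a = d (ρ_c − ρ_w)/(ρ_m − ρ_c) = 3.618 km × 1680/600 = 10.1 km.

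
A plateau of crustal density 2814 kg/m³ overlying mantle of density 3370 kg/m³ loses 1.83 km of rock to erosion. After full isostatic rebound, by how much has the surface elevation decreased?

Rebound u = e ρ_c/ρ_m = 1.83 km × 2814/3370 = 1.528 km.
Net surface drop = e − u = 1.83 km − 1.528 km = e (ρ_m − ρ_c)/ρ_m = 0.302 km.

0.302 km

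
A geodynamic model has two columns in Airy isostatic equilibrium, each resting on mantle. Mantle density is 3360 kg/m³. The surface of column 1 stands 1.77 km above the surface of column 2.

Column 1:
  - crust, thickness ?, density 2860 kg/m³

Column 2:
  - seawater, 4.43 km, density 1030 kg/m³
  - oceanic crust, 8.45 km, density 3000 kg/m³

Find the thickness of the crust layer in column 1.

Take the compensation level at the base of the deeper column (depth z_c below the surface of column 1) and equate Σ ρ_i t_i down to z_c; mantle fills any gap and the z_c terms cancel.
Column 1: x×2860 + (z_c − 0 − x)×3360
Column 2: 1.77×0 + 4.43×1030 + 8.45×3000 + (z_c − 1.77 − 12.88)×3360
The z_c×3360 term appears on both sides and cancels. Collect the known terms of each column as K = Σ(ρt)_known − 3360 × (depth of known layers): K_1 = 0 − 3360×0 = 0; K_2 = 29912.9 − 3360×(1.77 + 12.88) = −19311.1.
Balance: K_1 − x×(3360 − 2860) = K_2, so x = (K_1 − K_2)/(3360 − 2860) = 19311.1/500 = 38.6 km.

38.6 km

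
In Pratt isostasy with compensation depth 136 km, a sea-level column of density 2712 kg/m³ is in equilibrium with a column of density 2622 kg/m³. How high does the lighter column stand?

4.67 km

ρ_ref D = ρ (D + h) → h = D (ρ_ref − ρ)/ρ.
h = 136 km × (2712 − 2622)/2622 = 4.67 km.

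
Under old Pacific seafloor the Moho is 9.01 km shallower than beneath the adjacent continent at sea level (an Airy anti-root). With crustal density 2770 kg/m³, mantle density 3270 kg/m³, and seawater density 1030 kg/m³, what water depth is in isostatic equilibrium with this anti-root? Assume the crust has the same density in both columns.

2.59 km

Replacing a thickness d of crust by seawater at the top must be balanced by replacing crust with mantle at the base: d (ρ_c − ρ_w) = a (ρ_m − ρ_c).
d = a (ρ_m − ρ_c)/(ρ_c − ρ_w) = 9.01 km × 500/1740 = 2.59 km.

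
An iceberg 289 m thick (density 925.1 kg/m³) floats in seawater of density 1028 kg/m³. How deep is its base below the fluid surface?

260 m

Draft d = t ρ_obj/ρ_fluid = 289 m × 925.1/1028 = 260 m.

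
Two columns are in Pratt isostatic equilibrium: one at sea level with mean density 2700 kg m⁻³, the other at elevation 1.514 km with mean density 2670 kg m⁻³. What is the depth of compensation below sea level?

ρ_ref D = ρ (D + h) → D (ρ_ref − ρ) = ρ h.
D = ρ h/(ρ_ref − ρ) = 2670 × 1.514 km/(2700 − 2670) = 135 km.

135 km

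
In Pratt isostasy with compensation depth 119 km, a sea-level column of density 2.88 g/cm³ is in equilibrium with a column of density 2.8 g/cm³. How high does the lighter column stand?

3.4 km

ρ_ref D = ρ (D + h) → h = D (ρ_ref − ρ)/ρ.
h = 119 km × (2.88 − 2.8)/2.8 = 3.4 km.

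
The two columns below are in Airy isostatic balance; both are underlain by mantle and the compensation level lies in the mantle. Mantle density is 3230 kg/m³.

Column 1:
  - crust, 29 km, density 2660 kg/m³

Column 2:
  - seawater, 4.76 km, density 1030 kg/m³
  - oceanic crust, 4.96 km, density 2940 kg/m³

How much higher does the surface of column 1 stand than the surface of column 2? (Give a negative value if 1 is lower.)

For any compensation level in the mantle, the mantle terms cancel and isostasy reduces to e = (Σt_1 − Σt_2) − (Σ(ρt)_1 − Σ(ρt)_2) / ρ_m.
Σt_1 = 29 km; Σt_2 = 9.72 km; Σ(ρt)_1 = 77140; Σ(ρt)_2 = 19485.2 (in km·kg/m³).
e = (29 − 9.72) − (77140 − 19485.2) / 3230 = 1.43 km.

1.43 km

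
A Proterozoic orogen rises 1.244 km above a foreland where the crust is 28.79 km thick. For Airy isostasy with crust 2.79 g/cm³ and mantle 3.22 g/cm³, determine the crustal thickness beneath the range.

Root depth r = h ρ_c / (ρ_m − ρ_c) = 1.244 km × 2.79 / 0.43 = 8.072 km.
Total thickness = T + h + r = 28.79 km + 1.244 km + 8.072 km = 38.1 km.

38.1 km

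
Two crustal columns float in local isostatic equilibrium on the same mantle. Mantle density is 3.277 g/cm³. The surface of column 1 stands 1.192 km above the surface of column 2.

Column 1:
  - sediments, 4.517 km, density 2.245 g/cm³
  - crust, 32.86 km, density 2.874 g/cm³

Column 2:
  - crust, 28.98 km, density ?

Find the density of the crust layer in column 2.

2.79 g/cm³

Take the compensation level at the base of the deeper column (depth z_c below the surface of column 1) and equate Σ ρ_i t_i down to z_c; mantle fills any gap and the z_c terms cancel.
Column 1: 4.517×2.245 + 32.86×2.874 + (z_c − 37.377)×3.277
Column 2: 1.192×0 + 28.98×ρ + (z_c − 1.192 − 28.98)×3.277
The z_c×3.277 term appears on both sides and cancels. Collect the known terms of each column as K = Σ(ρt)_known − 3.277 × (depth of known layers): K_1 = 104.580305 − 3.277×37.377 = −17.904124; K_2 = 0 − 3.277×(1.192 + 28.98) = −98.873644.
Balance: K_1 = K_2 + 28.98×ρ, so ρ = (K_1 − K_2)/28.98 = 80.9695/28.98 = 2.79 g/cm³.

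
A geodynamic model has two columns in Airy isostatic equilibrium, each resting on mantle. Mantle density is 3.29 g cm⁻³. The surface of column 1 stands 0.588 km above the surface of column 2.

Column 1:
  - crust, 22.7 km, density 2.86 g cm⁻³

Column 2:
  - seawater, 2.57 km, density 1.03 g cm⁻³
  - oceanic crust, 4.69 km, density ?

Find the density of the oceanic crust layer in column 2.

2.86 g cm⁻³

Take the compensation level at the base of the deeper column (depth z_c below the surface of column 1) and equate Σ ρ_i t_i down to z_c; mantle fills any gap and the z_c terms cancel.
Column 1: 22.7×2.86 + (z_c − 22.7)×3.29
Column 2: 0.588×0 + 2.57×1.03 + 4.69×ρ + (z_c − 0.588 − 7.26)×3.29
The z_c×3.29 term appears on both sides and cancels. Collect the known terms of each column as K = Σ(ρt)_known − 3.29 × (depth of known layers): K_1 = 64.922 − 3.29×22.7 = −9.761; K_2 = 2.6471 − 3.29×(0.588 + 7.26) = −23.17282.
Balance: K_1 = K_2 + 4.69×ρ, so ρ = (K_1 − K_2)/4.69 = 13.4118/4.69 = 2.86 g cm⁻³.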